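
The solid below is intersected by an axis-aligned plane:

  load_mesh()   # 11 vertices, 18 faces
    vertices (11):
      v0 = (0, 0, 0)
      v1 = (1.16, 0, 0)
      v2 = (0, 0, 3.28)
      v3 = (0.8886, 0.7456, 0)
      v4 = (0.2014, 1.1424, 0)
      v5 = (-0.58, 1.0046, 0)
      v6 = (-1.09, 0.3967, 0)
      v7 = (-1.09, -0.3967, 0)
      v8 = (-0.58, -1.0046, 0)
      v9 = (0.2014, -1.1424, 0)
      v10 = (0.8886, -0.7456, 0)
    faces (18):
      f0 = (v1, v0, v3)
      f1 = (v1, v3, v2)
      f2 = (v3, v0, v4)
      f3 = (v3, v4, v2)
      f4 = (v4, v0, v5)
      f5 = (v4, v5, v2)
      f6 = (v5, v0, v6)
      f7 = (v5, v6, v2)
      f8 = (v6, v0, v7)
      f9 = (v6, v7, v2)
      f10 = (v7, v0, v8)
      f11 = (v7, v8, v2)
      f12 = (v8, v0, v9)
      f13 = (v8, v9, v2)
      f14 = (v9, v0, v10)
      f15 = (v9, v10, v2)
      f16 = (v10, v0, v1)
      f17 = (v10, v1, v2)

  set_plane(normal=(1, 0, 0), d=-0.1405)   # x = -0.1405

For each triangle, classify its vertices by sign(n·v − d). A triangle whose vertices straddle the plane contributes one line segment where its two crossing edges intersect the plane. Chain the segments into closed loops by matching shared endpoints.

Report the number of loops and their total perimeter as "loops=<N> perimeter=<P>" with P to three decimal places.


loops=1 perimeter=8.350

Straddling triangles (10 of 18):
  (v4,v0,v5) [++-] → (-0.1405, 0.243356, 0)–(-0.1405, 1.08211, 0)  len=0.8388
  (v4,v5,v2) [+-+] → (-0.1405, 1.08211, 0)–(-0.1405, 0.243356, 2.48545)  len=2.6232
  (v5,v0,v6) [-+-] → (-0.1405, 0.243356, 0)–(-0.1405, 0.0511343, 0)  len=0.1922
  (v5,v6,v2) [--+] → (-0.1405, 0.0511343, 2.85721)–(-0.1405, 0.243356, 2.48545)  len=0.4185
  (v6,v0,v7) [-+-] → (-0.1405, 0.0511343, 0)–(-0.1405, -0.0511343, 0)  len=0.1023
  (v6,v7,v2) [--+] → (-0.1405, -0.0511343, 2.85721)–(-0.1405, 0.0511343, 2.85721)  len=0.1023
  (v7,v0,v8) [-+-] → (-0.1405, -0.0511343, 0)–(-0.1405, -0.243356, 0)  len=0.1922
  (v7,v8,v2) [--+] → (-0.1405, -0.243356, 2.48545)–(-0.1405, -0.0511343, 2.85721)  len=0.4185
  (v8,v0,v9) [-++] → (-0.1405, -0.243356, 0)–(-0.1405, -1.08211, 0)  len=0.8388
  (v8,v9,v2) [-++] → (-0.1405, -1.08211, 0)–(-0.1405, -0.243356, 2.48545)  len=2.6232

Chained into 1 loop(s):
  loop 1: 10 segments, perimeter = 8.3498
Total perimeter = 8.350


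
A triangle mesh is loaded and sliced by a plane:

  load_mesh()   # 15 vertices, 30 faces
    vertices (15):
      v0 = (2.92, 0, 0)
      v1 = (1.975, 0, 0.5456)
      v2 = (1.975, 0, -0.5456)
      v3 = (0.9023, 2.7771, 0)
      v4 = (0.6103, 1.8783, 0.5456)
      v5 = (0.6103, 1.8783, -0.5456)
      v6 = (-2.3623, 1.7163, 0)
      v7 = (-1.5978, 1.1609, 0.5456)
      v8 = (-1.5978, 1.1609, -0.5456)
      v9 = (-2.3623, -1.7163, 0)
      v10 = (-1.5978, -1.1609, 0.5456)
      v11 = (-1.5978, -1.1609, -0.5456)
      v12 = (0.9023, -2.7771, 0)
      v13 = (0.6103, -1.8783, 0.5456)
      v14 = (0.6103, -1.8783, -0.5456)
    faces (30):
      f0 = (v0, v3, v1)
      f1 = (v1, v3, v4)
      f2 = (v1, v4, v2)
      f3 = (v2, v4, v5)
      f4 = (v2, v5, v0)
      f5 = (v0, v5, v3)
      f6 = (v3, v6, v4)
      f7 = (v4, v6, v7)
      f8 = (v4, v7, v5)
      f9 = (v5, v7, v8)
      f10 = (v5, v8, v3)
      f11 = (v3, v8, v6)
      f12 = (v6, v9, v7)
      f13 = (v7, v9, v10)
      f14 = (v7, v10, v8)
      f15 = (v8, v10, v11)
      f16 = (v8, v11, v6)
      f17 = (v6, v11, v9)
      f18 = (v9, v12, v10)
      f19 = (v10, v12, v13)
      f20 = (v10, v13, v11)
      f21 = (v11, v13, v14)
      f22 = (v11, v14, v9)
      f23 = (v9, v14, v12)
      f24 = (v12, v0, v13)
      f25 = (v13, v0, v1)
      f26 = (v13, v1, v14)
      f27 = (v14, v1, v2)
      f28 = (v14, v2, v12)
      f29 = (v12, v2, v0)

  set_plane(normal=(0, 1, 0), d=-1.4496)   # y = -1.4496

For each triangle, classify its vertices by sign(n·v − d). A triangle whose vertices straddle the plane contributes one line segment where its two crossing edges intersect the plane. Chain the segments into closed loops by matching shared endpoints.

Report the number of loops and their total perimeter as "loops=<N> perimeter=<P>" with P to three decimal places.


Straddling triangles (14 of 30):
  (v6,v9,v7) [+-+] → (-2.3623, -1.4496, 0)–(-2.29144, -1.4496, 0.050574)  len=0.0871
  (v7,v9,v10) [+-+] → (-2.29144, -1.4496, 0.050574)–(-1.99519, -1.4496, 0.261994)  len=0.3639
  (v6,v11,v9) [++-] → (-1.99519, -1.4496, -0.261994)–(-2.3623, -1.4496, 0)  len=0.4510
  (v9,v12,v10) [--+] → (-1.15121, -1.4496, 0.44814)–(-1.99519, -1.4496, 0.261994)  len=0.8643
  (v10,v12,v13) [+--] → (-1.15121, -1.4496, 0.44814)–(-0.709204, -1.4496, 0.5456)  len=0.4526
  (v10,v13,v11) [+-+] → (-0.709204, -1.4496, 0.5456)–(-0.709204, -1.4496, -0.106473)  len=0.6521
  (v11,v13,v14) [+--] → (-0.709204, -1.4496, -0.106473)–(-0.709204, -1.4496, -0.5456)  len=0.4391
  (v11,v14,v9) [+--] → (-0.709204, -1.4496, -0.5456)–(-1.99519, -1.4496, -0.261994)  len=1.3169
  (v12,v0,v13) [-+-] → (1.86679, -1.4496, 0)–(1.13746, -1.4496, 0.421073)  len=0.8422
  (v13,v0,v1) [-++] → (1.13746, -1.4496, 0.421073)–(0.921777, -1.4496, 0.5456)  len=0.2491
  (v13,v1,v14) [-+-] → (0.921777, -1.4496, 0.5456)–(0.921777, -1.4496, -0.296546)  len=0.8421
  (v14,v1,v2) [-++] → (0.921777, -1.4496, -0.296546)–(0.921777, -1.4496, -0.5456)  len=0.2491
  (v14,v2,v12) [-+-] → (0.921777, -1.4496, -0.5456)–(1.41507, -1.4496, -0.260806)  len=0.5696
  (v12,v2,v0) [-++] → (1.41507, -1.4496, -0.260806)–(1.86679, -1.4496, 0)  len=0.5216

Chained into 2 loop(s):
  loop 1: 8 segments, perimeter = 4.6270
  loop 2: 6 segments, perimeter = 3.2736
Total perimeter = 7.901

loops=2 perimeter=7.901


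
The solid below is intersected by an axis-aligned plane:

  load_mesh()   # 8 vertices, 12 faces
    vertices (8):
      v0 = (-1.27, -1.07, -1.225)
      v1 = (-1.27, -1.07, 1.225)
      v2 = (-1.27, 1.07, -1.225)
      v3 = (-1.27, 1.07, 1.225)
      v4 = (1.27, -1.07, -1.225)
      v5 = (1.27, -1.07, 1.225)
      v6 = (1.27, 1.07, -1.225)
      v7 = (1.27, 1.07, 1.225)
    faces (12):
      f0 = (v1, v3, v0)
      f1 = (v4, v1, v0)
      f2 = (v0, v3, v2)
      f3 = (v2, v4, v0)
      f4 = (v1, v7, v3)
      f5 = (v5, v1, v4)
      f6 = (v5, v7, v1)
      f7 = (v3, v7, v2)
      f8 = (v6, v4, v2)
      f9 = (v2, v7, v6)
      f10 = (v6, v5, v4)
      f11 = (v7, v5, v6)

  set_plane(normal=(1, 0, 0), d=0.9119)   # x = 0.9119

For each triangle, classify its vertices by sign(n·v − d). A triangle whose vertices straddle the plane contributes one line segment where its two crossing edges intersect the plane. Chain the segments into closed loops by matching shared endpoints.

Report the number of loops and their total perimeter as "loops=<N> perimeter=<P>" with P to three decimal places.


Straddling triangles (8 of 12):
  (v4,v1,v0) [+--] → (0.9119, -1.07, -0.879589)–(0.9119, -1.07, -1.225)  len=0.3454
  (v2,v4,v0) [-+-] → (0.9119, -0.768294, -1.225)–(0.9119, -1.07, -1.225)  len=0.3017
  (v1,v7,v3) [-+-] → (0.9119, 0.768294, 1.225)–(0.9119, 1.07, 1.225)  len=0.3017
  (v5,v1,v4) [+-+] → (0.9119, -1.07, 1.225)–(0.9119, -1.07, -0.879589)  len=2.1046
  (v5,v7,v1) [++-] → (0.9119, 0.768294, 1.225)–(0.9119, -1.07, 1.225)  len=1.8383
  (v3,v7,v2) [-+-] → (0.9119, 1.07, 1.225)–(0.9119, 1.07, 0.879589)  len=0.3454
  (v6,v4,v2) [++-] → (0.9119, -0.768294, -1.225)–(0.9119, 1.07, -1.225)  len=1.8383
  (v2,v7,v6) [-++] → (0.9119, 1.07, 0.879589)–(0.9119, 1.07, -1.225)  len=2.1046

Chained into 1 loop(s):
  loop 1: 8 segments, perimeter = 9.1800
Total perimeter = 9.180

loops=1 perimeter=9.180


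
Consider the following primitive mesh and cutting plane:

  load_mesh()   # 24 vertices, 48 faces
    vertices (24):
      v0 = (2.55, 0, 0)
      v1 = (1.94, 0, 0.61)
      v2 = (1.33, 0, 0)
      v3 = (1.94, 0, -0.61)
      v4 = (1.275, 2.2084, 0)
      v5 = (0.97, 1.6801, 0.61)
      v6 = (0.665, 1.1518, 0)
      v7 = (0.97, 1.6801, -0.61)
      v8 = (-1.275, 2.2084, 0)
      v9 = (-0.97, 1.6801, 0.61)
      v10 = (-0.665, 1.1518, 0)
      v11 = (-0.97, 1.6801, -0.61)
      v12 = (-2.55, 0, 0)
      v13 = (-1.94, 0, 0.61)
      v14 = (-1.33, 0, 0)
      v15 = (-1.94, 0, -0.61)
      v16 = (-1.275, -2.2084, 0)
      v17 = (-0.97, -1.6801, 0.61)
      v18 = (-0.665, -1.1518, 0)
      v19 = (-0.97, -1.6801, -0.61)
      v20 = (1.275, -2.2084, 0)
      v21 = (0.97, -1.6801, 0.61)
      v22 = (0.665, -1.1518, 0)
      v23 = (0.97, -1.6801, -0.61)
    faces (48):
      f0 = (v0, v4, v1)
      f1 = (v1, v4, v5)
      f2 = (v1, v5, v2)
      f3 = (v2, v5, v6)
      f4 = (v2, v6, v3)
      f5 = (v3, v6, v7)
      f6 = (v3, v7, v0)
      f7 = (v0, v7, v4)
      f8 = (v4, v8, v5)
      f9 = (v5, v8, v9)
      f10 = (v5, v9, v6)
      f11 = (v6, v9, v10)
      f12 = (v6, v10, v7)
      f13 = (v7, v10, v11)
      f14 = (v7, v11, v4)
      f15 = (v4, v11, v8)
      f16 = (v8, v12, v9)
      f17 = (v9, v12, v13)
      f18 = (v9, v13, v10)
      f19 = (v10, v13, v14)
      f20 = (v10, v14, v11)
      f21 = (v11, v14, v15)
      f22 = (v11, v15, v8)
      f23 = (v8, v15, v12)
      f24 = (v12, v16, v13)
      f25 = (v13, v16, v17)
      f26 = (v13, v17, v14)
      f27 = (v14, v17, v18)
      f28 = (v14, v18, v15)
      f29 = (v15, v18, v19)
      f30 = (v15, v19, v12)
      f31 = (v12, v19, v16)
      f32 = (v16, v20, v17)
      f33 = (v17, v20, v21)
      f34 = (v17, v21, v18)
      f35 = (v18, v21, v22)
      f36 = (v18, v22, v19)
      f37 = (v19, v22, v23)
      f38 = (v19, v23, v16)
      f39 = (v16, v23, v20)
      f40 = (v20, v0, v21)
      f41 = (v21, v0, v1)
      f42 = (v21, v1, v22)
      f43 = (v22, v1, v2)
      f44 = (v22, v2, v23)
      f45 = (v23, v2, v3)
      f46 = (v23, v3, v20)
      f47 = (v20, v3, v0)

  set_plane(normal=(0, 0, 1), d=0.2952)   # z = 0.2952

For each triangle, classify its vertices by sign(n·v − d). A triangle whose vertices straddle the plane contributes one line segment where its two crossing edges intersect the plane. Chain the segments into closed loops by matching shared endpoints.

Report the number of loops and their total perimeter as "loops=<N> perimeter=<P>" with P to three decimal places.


Straddling triangles (24 of 48):
  (v0,v4,v1) [--+] → (1.59682, 1.13968, 0.2952)–(2.2548, 0, 0.2952)  len=1.3160
  (v1,v4,v5) [+-+] → (1.59682, 1.13968, 0.2952)–(1.1274, 1.95274, 0.2952)  len=0.9388
  (v1,v5,v2) [++-] → (1.15578, 0.813058, 0.2952)–(1.6252, 0, 0.2952)  len=0.9388
  (v2,v5,v6) [-+-] → (1.15578, 0.813058, 0.2952)–(0.8126, 1.40746, 0.2952)  len=0.6864
  (v4,v8,v5) [--+] → (-0.188567, 1.95274, 0.2952)–(1.1274, 1.95274, 0.2952)  len=1.3160
  (v5,v8,v9) [+-+] → (-0.188567, 1.95274, 0.2952)–(-1.1274, 1.95274, 0.2952)  len=0.9388
  (v5,v9,v6) [++-] → (-0.126233, 1.40746, 0.2952)–(0.8126, 1.40746, 0.2952)  len=0.9388
  (v6,v9,v10) [-+-] → (-0.126233, 1.40746, 0.2952)–(-0.8126, 1.40746, 0.2952)  len=0.6864
  (v8,v12,v9) [--+] → (-1.78538, 0.813058, 0.2952)–(-1.1274, 1.95274, 0.2952)  len=1.3160
  (v9,v12,v13) [+-+] → (-1.78538, 0.813058, 0.2952)–(-2.2548, 0, 0.2952)  len=0.9388
  (v9,v13,v10) [++-] → (-1.28202, 0.594404, 0.2952)–(-0.8126, 1.40746, 0.2952)  len=0.9388
  (v10,v13,v14) [-+-] → (-1.28202, 0.594404, 0.2952)–(-1.6252, 0, 0.2952)  len=0.6864
  (v12,v16,v13) [--+] → (-1.59682, -1.13968, 0.2952)–(-2.2548, 0, 0.2952)  len=1.3160
  (v13,v16,v17) [+-+] → (-1.59682, -1.13968, 0.2952)–(-1.1274, -1.95274, 0.2952)  len=0.9388
  (v13,v17,v14) [++-] → (-1.15578, -0.813058, 0.2952)–(-1.6252, 0, 0.2952)  len=0.9388
  (v14,v17,v18) [-+-] → (-1.15578, -0.813058, 0.2952)–(-0.8126, -1.40746, 0.2952)  len=0.6864
  (v16,v20,v17) [--+] → (0.188567, -1.95274, 0.2952)–(-1.1274, -1.95274, 0.2952)  len=1.3160
  (v17,v20,v21) [+-+] → (0.188567, -1.95274, 0.2952)–(1.1274, -1.95274, 0.2952)  len=0.9388
  (v17,v21,v18) [++-] → (0.126233, -1.40746, 0.2952)–(-0.8126, -1.40746, 0.2952)  len=0.9388
  (v18,v21,v22) [-+-] → (0.126233, -1.40746, 0.2952)–(0.8126, -1.40746, 0.2952)  len=0.6864
  (v20,v0,v21) [--+] → (1.78538, -0.813058, 0.2952)–(1.1274, -1.95274, 0.2952)  len=1.3160
  (v21,v0,v1) [+-+] → (1.78538, -0.813058, 0.2952)–(2.2548, 0, 0.2952)  len=0.9388
  (v21,v1,v22) [++-] → (1.28202, -0.594404, 0.2952)–(0.8126, -1.40746, 0.2952)  len=0.9388
  (v22,v1,v2) [-+-] → (1.28202, -0.594404, 0.2952)–(1.6252, 0, 0.2952)  len=0.6864

Chained into 2 loop(s):
  loop 1: 12 segments, perimeter = 13.5289
  loop 2: 12 segments, perimeter = 9.7512
Total perimeter = 23.280

loops=2 perimeter=23.280


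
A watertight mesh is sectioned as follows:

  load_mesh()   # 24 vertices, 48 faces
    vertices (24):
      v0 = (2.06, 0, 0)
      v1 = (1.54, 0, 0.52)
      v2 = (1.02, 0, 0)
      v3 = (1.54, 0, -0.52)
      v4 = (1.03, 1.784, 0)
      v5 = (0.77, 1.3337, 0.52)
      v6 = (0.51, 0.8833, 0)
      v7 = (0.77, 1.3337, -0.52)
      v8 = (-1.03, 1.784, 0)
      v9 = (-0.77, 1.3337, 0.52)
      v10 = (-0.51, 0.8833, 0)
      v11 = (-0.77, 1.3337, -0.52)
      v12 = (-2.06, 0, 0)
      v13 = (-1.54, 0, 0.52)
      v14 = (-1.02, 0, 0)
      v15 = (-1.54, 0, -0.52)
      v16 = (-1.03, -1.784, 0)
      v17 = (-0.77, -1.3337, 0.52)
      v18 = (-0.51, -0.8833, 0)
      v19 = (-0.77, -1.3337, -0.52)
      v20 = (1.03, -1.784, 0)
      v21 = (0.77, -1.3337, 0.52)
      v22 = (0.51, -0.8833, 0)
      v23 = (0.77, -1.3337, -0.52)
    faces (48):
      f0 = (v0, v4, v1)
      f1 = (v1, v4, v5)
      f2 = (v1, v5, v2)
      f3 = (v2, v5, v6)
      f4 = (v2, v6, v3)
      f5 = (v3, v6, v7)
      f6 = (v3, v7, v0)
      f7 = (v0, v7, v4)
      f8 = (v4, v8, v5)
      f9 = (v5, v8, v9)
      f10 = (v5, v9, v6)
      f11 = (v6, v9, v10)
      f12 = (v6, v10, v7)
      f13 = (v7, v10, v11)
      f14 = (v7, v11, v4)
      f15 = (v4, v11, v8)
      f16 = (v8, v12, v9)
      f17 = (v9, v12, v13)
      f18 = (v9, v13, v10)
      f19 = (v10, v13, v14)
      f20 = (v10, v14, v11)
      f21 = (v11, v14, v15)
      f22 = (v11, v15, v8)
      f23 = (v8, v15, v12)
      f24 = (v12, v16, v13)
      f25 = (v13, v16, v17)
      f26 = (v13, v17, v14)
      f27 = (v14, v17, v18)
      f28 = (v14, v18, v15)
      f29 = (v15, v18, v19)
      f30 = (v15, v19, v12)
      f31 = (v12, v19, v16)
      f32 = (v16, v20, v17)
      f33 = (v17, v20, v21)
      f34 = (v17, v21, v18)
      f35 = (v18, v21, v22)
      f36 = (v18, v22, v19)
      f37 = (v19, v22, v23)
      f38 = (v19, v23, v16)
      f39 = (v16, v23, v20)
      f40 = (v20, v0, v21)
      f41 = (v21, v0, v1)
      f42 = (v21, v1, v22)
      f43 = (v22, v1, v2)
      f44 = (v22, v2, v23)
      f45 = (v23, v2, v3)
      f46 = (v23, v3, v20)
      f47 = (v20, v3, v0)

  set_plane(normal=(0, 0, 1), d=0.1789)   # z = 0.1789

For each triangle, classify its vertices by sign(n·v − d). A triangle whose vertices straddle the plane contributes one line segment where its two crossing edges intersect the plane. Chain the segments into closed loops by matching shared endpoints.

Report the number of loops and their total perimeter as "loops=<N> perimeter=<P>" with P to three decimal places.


loops=2 perimeter=18.480

Straddling triangles (24 of 48):
  (v0,v4,v1) [--+] → (1.20546, 1.17024, 0.1789)–(1.8811, 0, 0.1789)  len=1.3513
  (v1,v4,v5) [+-+] → (1.20546, 1.17024, 0.1789)–(0.94055, 1.62908, 0.1789)  len=0.5298
  (v1,v5,v2) [++-] → (0.93399, 0.458844, 0.1789)–(1.1989, 0, 0.1789)  len=0.5298
  (v2,v5,v6) [-+-] → (0.93399, 0.458844, 0.1789)–(0.59945, 1.03825, 0.1789)  len=0.6691
  (v4,v8,v5) [--+] → (-0.410731, 1.62908, 0.1789)–(0.94055, 1.62908, 0.1789)  len=1.3513
  (v5,v8,v9) [+-+] → (-0.410731, 1.62908, 0.1789)–(-0.94055, 1.62908, 0.1789)  len=0.5298
  (v5,v9,v6) [++-] → (0.0696308, 1.03825, 0.1789)–(0.59945, 1.03825, 0.1789)  len=0.5298
  (v6,v9,v10) [-+-] → (0.0696308, 1.03825, 0.1789)–(-0.59945, 1.03825, 0.1789)  len=0.6691
  (v8,v12,v9) [--+] → (-1.61619, 0.458844, 0.1789)–(-0.94055, 1.62908, 0.1789)  len=1.3513
  (v9,v12,v13) [+-+] → (-1.61619, 0.458844, 0.1789)–(-1.8811, 0, 0.1789)  len=0.5298
  (v9,v13,v10) [++-] → (-0.86436, 0.579411, 0.1789)–(-0.59945, 1.03825, 0.1789)  len=0.5298
  (v10,v13,v14) [-+-] → (-0.86436, 0.579411, 0.1789)–(-1.1989, 0, 0.1789)  len=0.6691
  (v12,v16,v13) [--+] → (-1.20546, -1.17024, 0.1789)–(-1.8811, 0, 0.1789)  len=1.3513
  (v13,v16,v17) [+-+] → (-1.20546, -1.17024, 0.1789)–(-0.94055, -1.62908, 0.1789)  len=0.5298
  (v13,v17,v14) [++-] → (-0.93399, -0.458844, 0.1789)–(-1.1989, 0, 0.1789)  len=0.5298
  (v14,v17,v18) [-+-] → (-0.93399, -0.458844, 0.1789)–(-0.59945, -1.03825, 0.1789)  len=0.6691
  (v16,v20,v17) [--+] → (0.410731, -1.62908, 0.1789)–(-0.94055, -1.62908, 0.1789)  len=1.3513
  (v17,v20,v21) [+-+] → (0.410731, -1.62908, 0.1789)–(0.94055, -1.62908, 0.1789)  len=0.5298
  (v17,v21,v18) [++-] → (-0.0696308, -1.03825, 0.1789)–(-0.59945, -1.03825, 0.1789)  len=0.5298
  (v18,v21,v22) [-+-] → (-0.0696308, -1.03825, 0.1789)–(0.59945, -1.03825, 0.1789)  len=0.6691
  (v20,v0,v21) [--+] → (1.61619, -0.458844, 0.1789)–(0.94055, -1.62908, 0.1789)  len=1.3513
  (v21,v0,v1) [+-+] → (1.61619, -0.458844, 0.1789)–(1.8811, 0, 0.1789)  len=0.5298
  (v21,v1,v22) [++-] → (0.86436, -0.579411, 0.1789)–(0.59945, -1.03825, 0.1789)  len=0.5298
  (v22,v1,v2) [-+-] → (0.86436, -0.579411, 0.1789)–(1.1989, 0, 0.1789)  len=0.6691

Chained into 2 loop(s):
  loop 1: 12 segments, perimeter = 11.2866
  loop 2: 12 segments, perimeter = 7.1933
Total perimeter = 18.480


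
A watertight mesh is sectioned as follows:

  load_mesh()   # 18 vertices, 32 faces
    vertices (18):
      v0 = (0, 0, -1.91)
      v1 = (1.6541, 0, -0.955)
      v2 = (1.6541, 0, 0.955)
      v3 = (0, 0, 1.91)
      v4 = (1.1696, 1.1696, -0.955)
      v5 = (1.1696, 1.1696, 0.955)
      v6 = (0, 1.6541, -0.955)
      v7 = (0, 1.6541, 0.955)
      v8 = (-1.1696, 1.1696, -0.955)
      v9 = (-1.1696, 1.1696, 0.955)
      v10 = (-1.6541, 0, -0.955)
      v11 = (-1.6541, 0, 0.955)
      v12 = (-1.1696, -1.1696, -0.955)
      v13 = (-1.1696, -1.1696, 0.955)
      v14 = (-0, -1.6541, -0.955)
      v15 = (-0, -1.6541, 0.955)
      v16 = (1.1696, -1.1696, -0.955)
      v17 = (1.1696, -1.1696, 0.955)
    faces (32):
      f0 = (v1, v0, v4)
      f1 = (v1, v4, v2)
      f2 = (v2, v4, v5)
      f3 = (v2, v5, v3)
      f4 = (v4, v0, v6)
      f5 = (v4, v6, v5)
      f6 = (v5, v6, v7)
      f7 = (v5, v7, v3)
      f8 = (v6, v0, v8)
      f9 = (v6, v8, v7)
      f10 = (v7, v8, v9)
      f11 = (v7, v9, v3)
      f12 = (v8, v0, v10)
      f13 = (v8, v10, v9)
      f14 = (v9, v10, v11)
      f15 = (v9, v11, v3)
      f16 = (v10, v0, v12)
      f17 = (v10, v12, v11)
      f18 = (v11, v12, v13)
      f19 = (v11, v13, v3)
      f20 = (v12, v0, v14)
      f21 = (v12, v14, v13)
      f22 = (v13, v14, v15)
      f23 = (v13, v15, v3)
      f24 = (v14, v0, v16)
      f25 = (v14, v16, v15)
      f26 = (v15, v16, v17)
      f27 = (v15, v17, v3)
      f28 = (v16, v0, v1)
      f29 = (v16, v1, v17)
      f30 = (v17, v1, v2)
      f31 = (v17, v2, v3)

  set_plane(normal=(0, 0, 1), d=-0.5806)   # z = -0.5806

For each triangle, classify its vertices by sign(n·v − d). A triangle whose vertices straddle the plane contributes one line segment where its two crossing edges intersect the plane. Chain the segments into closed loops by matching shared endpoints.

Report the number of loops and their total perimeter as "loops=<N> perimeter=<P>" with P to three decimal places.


Straddling triangles (16 of 32):
  (v1,v4,v2) [--+] → (1.26457, 0.940334, -0.5806)–(1.6541, 0, -0.5806)  len=1.0178
  (v2,v4,v5) [+-+] → (1.26457, 0.940334, -0.5806)–(1.1696, 1.1696, -0.5806)  len=0.2482
  (v4,v6,v5) [--+] → (0.229266, 1.55913, -0.5806)–(1.1696, 1.1696, -0.5806)  len=1.0178
  (v5,v6,v7) [+-+] → (0.229266, 1.55913, -0.5806)–(0, 1.6541, -0.5806)  len=0.2482
  (v6,v8,v7) [--+] → (-0.940334, 1.26457, -0.5806)–(0, 1.6541, -0.5806)  len=1.0178
  (v7,v8,v9) [+-+] → (-0.940334, 1.26457, -0.5806)–(-1.1696, 1.1696, -0.5806)  len=0.2482
  (v8,v10,v9) [--+] → (-1.55913, 0.229266, -0.5806)–(-1.1696, 1.1696, -0.5806)  len=1.0178
  (v9,v10,v11) [+-+] → (-1.55913, 0.229266, -0.5806)–(-1.6541, 0, -0.5806)  len=0.2482
  (v10,v12,v11) [--+] → (-1.26457, -0.940334, -0.5806)–(-1.6541, 0, -0.5806)  len=1.0178
  (v11,v12,v13) [+-+] → (-1.26457, -0.940334, -0.5806)–(-1.1696, -1.1696, -0.5806)  len=0.2482
  (v12,v14,v13) [--+] → (-0.229266, -1.55913, -0.5806)–(-1.1696, -1.1696, -0.5806)  len=1.0178
  (v13,v14,v15) [+-+] → (-0.229266, -1.55913, -0.5806)–(0, -1.6541, -0.5806)  len=0.2482
  (v14,v16,v15) [--+] → (0.940334, -1.26457, -0.5806)–(0, -1.6541, -0.5806)  len=1.0178
  (v15,v16,v17) [+-+] → (0.940334, -1.26457, -0.5806)–(1.1696, -1.1696, -0.5806)  len=0.2482
  (v16,v1,v17) [--+] → (1.55913, -0.229266, -0.5806)–(1.1696, -1.1696, -0.5806)  len=1.0178
  (v17,v1,v2) [+-+] → (1.55913, -0.229266, -0.5806)–(1.6541, 0, -0.5806)  len=0.2482

Chained into 1 loop(s):
  loop 1: 16 segments, perimeter = 10.1278
Total perimeter = 10.128

loops=1 perimeter=10.128


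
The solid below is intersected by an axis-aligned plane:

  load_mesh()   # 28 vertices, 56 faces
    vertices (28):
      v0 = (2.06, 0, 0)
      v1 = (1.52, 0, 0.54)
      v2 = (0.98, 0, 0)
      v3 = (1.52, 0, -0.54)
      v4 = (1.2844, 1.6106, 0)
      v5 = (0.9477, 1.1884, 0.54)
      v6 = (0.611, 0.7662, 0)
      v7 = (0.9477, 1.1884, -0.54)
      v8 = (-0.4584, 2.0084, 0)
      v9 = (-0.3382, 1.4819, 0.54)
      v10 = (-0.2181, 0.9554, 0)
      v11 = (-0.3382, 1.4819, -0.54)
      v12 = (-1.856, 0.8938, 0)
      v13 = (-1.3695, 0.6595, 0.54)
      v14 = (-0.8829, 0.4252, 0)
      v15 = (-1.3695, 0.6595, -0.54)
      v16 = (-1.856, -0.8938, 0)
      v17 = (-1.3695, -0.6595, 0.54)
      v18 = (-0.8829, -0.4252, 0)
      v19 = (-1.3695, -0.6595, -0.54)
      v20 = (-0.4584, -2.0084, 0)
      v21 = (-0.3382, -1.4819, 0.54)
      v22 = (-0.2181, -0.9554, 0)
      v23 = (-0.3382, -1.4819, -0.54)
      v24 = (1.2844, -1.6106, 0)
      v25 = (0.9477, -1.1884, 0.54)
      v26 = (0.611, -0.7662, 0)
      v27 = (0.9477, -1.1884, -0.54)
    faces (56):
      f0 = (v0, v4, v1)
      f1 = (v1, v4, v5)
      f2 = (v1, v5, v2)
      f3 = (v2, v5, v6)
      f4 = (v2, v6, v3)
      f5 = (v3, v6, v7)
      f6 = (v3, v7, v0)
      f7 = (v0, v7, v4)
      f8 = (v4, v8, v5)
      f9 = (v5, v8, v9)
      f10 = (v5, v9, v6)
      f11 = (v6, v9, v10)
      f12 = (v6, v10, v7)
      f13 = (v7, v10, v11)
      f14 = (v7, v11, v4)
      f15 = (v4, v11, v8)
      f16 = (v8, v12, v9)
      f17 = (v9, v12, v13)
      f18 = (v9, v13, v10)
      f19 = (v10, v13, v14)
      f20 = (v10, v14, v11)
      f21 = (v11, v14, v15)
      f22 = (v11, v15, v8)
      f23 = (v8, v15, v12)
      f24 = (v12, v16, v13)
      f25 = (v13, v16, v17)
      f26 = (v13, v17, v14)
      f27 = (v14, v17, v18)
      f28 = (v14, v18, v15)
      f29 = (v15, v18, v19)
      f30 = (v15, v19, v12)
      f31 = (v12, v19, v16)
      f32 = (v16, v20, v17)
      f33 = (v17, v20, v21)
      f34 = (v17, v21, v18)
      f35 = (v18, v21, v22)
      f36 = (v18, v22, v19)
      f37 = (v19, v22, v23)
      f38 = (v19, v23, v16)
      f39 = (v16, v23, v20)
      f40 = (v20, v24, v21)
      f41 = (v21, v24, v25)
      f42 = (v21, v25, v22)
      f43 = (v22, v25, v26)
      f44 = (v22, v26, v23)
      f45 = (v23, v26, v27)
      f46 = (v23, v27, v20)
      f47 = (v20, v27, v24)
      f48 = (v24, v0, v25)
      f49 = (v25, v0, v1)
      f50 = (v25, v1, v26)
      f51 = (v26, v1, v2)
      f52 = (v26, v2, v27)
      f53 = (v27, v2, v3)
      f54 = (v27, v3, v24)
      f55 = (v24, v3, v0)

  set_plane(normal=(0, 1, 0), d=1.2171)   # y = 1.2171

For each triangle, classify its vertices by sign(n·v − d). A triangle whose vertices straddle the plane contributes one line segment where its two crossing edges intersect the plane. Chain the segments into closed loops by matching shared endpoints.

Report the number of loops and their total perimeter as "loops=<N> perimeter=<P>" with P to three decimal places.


Straddling triangles (16 of 56):
  (v0,v4,v1) [-+-] → (1.47389, 1.2171, 0)–(1.34196, 1.2171, 0.131932)  len=0.1866
  (v1,v4,v5) [-+-] → (1.34196, 1.2171, 0.131932)–(0.970588, 1.2171, 0.503292)  len=0.5252
  (v0,v7,v4) [--+] → (0.970588, 1.2171, -0.503292)–(1.47389, 1.2171, 0)  len=0.7118
  (v4,v8,v5) [++-] → (0.898486, 1.2171, 0.5211)–(0.970588, 1.2171, 0.503292)  len=0.0743
  (v5,v8,v9) [-++] → (0.898486, 1.2171, 0.5211)–(0.821958, 1.2171, 0.54)  len=0.0788
  (v5,v9,v6) [-+-] → (0.821958, 1.2171, 0.54)–(0.0129921, 1.2171, 0.340207)  len=0.8333
  (v6,v9,v10) [-+-] → (0.0129921, 1.2171, 0.340207)–(-0.277796, 1.2171, 0.26841)  len=0.2995
  (v7,v10,v11) [--+] → (-0.277796, 1.2171, -0.26841)–(0.821958, 1.2171, -0.54)  len=1.1328
  (v7,v11,v4) [-++] → (0.821958, 1.2171, -0.54)–(0.970588, 1.2171, -0.503292)  len=0.1531
  (v8,v12,v9) [+-+] → (-1.45061, 1.2171, 0)–(-1.02161, 1.2171, 0.296858)  len=0.5217
  (v9,v12,v13) [+--] → (-1.02161, 1.2171, 0.296858)–(-0.670263, 1.2171, 0.54)  len=0.4273
  (v9,v13,v10) [+--] → (-0.670263, 1.2171, 0.54)–(-0.277796, 1.2171, 0.26841)  len=0.4773
  (v10,v14,v11) [--+] → (-0.474697, 1.2171, -0.404681)–(-0.277796, 1.2171, -0.26841)  len=0.2395
  (v11,v14,v15) [+--] → (-0.474697, 1.2171, -0.404681)–(-0.670263, 1.2171, -0.54)  len=0.2378
  (v11,v15,v8) [+-+] → (-0.670263, 1.2171, -0.54)–(-0.992875, 1.2171, -0.316778)  len=0.3923
  (v8,v15,v12) [+--] → (-0.992875, 1.2171, -0.316778)–(-1.45061, 1.2171, 0)  len=0.5567

Chained into 1 loop(s):
  loop 1: 16 segments, perimeter = 6.8478
Total perimeter = 6.848

loops=1 perimeter=6.848


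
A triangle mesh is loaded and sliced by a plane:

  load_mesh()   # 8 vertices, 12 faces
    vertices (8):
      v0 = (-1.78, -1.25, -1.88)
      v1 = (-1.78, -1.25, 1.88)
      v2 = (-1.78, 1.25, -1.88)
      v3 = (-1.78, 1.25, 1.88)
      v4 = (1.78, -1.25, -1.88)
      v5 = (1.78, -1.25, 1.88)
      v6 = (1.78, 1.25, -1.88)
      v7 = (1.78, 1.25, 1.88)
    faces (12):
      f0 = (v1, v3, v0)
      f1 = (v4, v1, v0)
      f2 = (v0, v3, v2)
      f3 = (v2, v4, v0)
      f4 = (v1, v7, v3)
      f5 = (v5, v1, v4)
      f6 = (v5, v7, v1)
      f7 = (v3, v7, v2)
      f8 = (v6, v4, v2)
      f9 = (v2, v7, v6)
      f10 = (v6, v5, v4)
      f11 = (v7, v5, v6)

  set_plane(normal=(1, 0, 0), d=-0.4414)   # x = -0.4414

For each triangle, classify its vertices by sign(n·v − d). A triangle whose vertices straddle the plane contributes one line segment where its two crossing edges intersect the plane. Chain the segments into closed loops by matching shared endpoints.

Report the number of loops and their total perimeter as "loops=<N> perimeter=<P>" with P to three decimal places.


loops=1 perimeter=12.520

Straddling triangles (8 of 12):
  (v4,v1,v0) [+--] → (-0.4414, -1.25, 0.466198)–(-0.4414, -1.25, -1.88)  len=2.3462
  (v2,v4,v0) [-+-] → (-0.4414, 0.309972, -1.88)–(-0.4414, -1.25, -1.88)  len=1.5600
  (v1,v7,v3) [-+-] → (-0.4414, -0.309972, 1.88)–(-0.4414, 1.25, 1.88)  len=1.5600
  (v5,v1,v4) [+-+] → (-0.4414, -1.25, 1.88)–(-0.4414, -1.25, 0.466198)  len=1.4138
  (v5,v7,v1) [++-] → (-0.4414, -0.309972, 1.88)–(-0.4414, -1.25, 1.88)  len=0.9400
  (v3,v7,v2) [-+-] → (-0.4414, 1.25, 1.88)–(-0.4414, 1.25, -0.466198)  len=2.3462
  (v6,v4,v2) [++-] → (-0.4414, 0.309972, -1.88)–(-0.4414, 1.25, -1.88)  len=0.9400
  (v2,v7,v6) [-++] → (-0.4414, 1.25, -0.466198)–(-0.4414, 1.25, -1.88)  len=1.4138

Chained into 1 loop(s):
  loop 1: 8 segments, perimeter = 12.5200
Total perimeter = 12.520


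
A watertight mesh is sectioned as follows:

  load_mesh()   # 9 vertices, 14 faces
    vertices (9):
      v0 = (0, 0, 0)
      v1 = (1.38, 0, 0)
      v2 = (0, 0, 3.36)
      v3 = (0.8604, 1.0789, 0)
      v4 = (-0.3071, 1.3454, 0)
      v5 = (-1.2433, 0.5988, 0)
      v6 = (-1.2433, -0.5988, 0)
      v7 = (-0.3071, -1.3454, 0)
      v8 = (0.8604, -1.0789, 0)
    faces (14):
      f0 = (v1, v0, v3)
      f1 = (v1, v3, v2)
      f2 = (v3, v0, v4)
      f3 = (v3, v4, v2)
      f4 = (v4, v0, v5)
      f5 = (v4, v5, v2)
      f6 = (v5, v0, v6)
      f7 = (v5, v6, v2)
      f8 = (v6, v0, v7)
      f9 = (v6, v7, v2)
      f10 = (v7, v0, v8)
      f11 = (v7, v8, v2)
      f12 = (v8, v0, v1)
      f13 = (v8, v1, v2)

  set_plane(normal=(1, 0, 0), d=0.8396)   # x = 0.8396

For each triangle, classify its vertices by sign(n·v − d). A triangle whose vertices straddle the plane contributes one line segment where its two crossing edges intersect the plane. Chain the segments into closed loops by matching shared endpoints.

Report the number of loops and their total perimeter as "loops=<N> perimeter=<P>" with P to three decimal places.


Straddling triangles (8 of 14):
  (v1,v0,v3) [+-+] → (0.8396, 0, 0)–(0.8396, 1.05282, 0)  len=1.0528
  (v1,v3,v2) [++-] → (0.8396, 1.05282, 0.0812273)–(0.8396, 0, 1.31576)  len=1.6225
  (v3,v0,v4) [+--] → (0.8396, 1.05282, 0)–(0.8396, 1.08365, 0)  len=0.0308
  (v3,v4,v2) [+--] → (0.8396, 1.08365, 0)–(0.8396, 1.05282, 0.0812273)  len=0.0869
  (v7,v0,v8) [--+] → (0.8396, -1.05282, 0)–(0.8396, -1.08365, 0)  len=0.0308
  (v7,v8,v2) [-+-] → (0.8396, -1.08365, 0)–(0.8396, -1.05282, 0.0812273)  len=0.0869
  (v8,v0,v1) [+-+] → (0.8396, -1.05282, 0)–(0.8396, 0, 0)  len=1.0528
  (v8,v1,v2) [++-] → (0.8396, 0, 1.31576)–(0.8396, -1.05282, 0.0812273)  len=1.6225

Chained into 1 loop(s):
  loop 1: 8 segments, perimeter = 5.5860
Total perimeter = 5.586

loops=1 perimeter=5.586


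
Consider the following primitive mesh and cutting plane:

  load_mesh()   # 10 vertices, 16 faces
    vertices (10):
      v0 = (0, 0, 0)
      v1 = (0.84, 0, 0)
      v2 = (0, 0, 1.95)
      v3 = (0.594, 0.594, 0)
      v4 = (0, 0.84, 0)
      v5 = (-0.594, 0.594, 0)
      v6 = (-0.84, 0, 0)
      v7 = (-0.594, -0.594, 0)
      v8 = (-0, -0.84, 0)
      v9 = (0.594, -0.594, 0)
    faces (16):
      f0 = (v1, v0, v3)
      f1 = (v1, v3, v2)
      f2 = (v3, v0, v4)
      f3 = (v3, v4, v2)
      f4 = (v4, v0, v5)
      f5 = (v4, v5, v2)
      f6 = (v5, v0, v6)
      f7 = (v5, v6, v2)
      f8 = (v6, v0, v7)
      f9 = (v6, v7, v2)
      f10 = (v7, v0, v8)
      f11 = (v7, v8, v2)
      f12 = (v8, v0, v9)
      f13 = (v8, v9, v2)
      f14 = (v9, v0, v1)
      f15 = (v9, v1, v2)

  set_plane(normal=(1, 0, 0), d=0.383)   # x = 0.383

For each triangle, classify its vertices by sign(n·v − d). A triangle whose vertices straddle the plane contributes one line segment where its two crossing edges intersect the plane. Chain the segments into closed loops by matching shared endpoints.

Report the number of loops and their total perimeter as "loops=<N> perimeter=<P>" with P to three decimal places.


loops=1 perimeter=3.934

Straddling triangles (8 of 16):
  (v1,v0,v3) [+-+] → (0.383, 0, 0)–(0.383, 0.383, 0)  len=0.3830
  (v1,v3,v2) [++-] → (0.383, 0.383, 0.692677)–(0.383, 0, 1.06089)  len=0.5313
  (v3,v0,v4) [+--] → (0.383, 0.383, 0)–(0.383, 0.681384, 0)  len=0.2984
  (v3,v4,v2) [+--] → (0.383, 0.681384, 0)–(0.383, 0.383, 0.692677)  len=0.7542
  (v8,v0,v9) [--+] → (0.383, -0.383, 0)–(0.383, -0.681384, 0)  len=0.2984
  (v8,v9,v2) [-+-] → (0.383, -0.681384, 0)–(0.383, -0.383, 0.692677)  len=0.7542
  (v9,v0,v1) [+-+] → (0.383, -0.383, 0)–(0.383, 0, 0)  len=0.3830
  (v9,v1,v2) [++-] → (0.383, 0, 1.06089)–(0.383, -0.383, 0.692677)  len=0.5313

Chained into 1 loop(s):
  loop 1: 8 segments, perimeter = 3.9338
Total perimeter = 3.934


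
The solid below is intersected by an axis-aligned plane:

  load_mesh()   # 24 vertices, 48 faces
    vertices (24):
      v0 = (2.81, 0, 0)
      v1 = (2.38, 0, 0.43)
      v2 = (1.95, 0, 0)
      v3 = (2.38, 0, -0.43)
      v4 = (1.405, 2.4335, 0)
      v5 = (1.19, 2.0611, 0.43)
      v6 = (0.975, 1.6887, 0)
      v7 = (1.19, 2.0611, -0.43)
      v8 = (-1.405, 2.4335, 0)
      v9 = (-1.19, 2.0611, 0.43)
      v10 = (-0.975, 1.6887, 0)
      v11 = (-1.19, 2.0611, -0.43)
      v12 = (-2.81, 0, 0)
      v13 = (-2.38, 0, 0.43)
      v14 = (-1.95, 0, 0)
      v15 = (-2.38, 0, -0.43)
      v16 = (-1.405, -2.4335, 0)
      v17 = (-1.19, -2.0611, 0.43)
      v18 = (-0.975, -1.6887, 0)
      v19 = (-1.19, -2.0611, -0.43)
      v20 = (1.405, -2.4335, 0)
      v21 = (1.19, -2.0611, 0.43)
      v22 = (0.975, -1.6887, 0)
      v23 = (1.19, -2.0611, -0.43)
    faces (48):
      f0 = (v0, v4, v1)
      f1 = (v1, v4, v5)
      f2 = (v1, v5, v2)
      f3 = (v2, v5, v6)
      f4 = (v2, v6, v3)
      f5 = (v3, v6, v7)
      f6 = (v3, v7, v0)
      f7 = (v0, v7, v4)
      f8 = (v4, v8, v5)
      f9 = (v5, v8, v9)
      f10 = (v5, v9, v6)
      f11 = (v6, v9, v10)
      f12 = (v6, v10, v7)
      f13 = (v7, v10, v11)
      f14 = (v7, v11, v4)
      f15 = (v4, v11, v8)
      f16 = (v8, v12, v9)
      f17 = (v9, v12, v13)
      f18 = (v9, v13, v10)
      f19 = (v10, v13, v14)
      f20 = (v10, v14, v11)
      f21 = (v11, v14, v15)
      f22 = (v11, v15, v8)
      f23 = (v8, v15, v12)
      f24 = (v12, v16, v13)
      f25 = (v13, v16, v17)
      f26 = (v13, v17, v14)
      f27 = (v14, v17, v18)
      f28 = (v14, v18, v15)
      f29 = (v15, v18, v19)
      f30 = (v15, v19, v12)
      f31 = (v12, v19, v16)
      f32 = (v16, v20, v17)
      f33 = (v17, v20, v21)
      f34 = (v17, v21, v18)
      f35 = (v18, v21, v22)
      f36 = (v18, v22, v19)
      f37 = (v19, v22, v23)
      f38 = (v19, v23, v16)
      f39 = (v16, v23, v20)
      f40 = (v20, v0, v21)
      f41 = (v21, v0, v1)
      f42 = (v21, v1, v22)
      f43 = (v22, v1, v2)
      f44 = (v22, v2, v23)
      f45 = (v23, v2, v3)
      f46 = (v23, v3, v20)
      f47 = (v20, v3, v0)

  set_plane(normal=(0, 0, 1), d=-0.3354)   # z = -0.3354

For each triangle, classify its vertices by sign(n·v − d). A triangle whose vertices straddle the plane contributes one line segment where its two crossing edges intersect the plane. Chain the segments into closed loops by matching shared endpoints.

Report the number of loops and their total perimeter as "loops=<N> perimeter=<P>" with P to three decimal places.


Straddling triangles (24 of 48):
  (v2,v6,v3) [++-] → (2.0709, 0.371514, -0.3354)–(2.2854, 0, -0.3354)  len=0.4290
  (v3,v6,v7) [-+-] → (2.0709, 0.371514, -0.3354)–(1.1427, 1.97917, -0.3354)  len=1.8564
  (v3,v7,v0) [--+] → (1.5464, 1.60766, -0.3354)–(2.4746, 0, -0.3354)  len=1.8564
  (v0,v7,v4) [+-+] → (1.5464, 1.60766, -0.3354)–(1.2373, 2.14303, -0.3354)  len=0.6182
  (v6,v10,v7) [++-] → (0.7137, 1.97917, -0.3354)–(1.1427, 1.97917, -0.3354)  len=0.4290
  (v7,v10,v11) [-+-] → (0.7137, 1.97917, -0.3354)–(-1.1427, 1.97917, -0.3354)  len=1.8564
  (v7,v11,v4) [--+] → (-0.6191, 2.14303, -0.3354)–(1.2373, 2.14303, -0.3354)  len=1.8564
  (v4,v11,v8) [+-+] → (-0.6191, 2.14303, -0.3354)–(-1.2373, 2.14303, -0.3354)  len=0.6182
  (v10,v14,v11) [++-] → (-1.3572, 1.60766, -0.3354)–(-1.1427, 1.97917, -0.3354)  len=0.4290
  (v11,v14,v15) [-+-] → (-1.3572, 1.60766, -0.3354)–(-2.2854, 0, -0.3354)  len=1.8564
  (v11,v15,v8) [--+] → (-2.1655, 0.53537, -0.3354)–(-1.2373, 2.14303, -0.3354)  len=1.8564
  (v8,v15,v12) [+-+] → (-2.1655, 0.53537, -0.3354)–(-2.4746, 0, -0.3354)  len=0.6182
  (v14,v18,v15) [++-] → (-2.0709, -0.371514, -0.3354)–(-2.2854, 0, -0.3354)  len=0.4290
  (v15,v18,v19) [-+-] → (-2.0709, -0.371514, -0.3354)–(-1.1427, -1.97917, -0.3354)  len=1.8564
  (v15,v19,v12) [--+] → (-1.5464, -1.60766, -0.3354)–(-2.4746, 0, -0.3354)  len=1.8564
  (v12,v19,v16) [+-+] → (-1.5464, -1.60766, -0.3354)–(-1.2373, -2.14303, -0.3354)  len=0.6182
  (v18,v22,v19) [++-] → (-0.7137, -1.97917, -0.3354)–(-1.1427, -1.97917, -0.3354)  len=0.4290
  (v19,v22,v23) [-+-] → (-0.7137, -1.97917, -0.3354)–(1.1427, -1.97917, -0.3354)  len=1.8564
  (v19,v23,v16) [--+] → (0.6191, -2.14303, -0.3354)–(-1.2373, -2.14303, -0.3354)  len=1.8564
  (v16,v23,v20) [+-+] → (0.6191, -2.14303, -0.3354)–(1.2373, -2.14303, -0.3354)  len=0.6182
  (v22,v2,v23) [++-] → (1.3572, -1.60766, -0.3354)–(1.1427, -1.97917, -0.3354)  len=0.4290
  (v23,v2,v3) [-+-] → (1.3572, -1.60766, -0.3354)–(2.2854, 0, -0.3354)  len=1.8564
  (v23,v3,v20) [--+] → (2.1655, -0.53537, -0.3354)–(1.2373, -2.14303, -0.3354)  len=1.8564
  (v20,v3,v0) [+-+] → (2.1655, -0.53537, -0.3354)–(2.4746, 0, -0.3354)  len=0.6182

Chained into 2 loop(s):
  loop 1: 12 segments, perimeter = 13.7123
  loop 2: 12 segments, perimeter = 14.8475
Total perimeter = 28.560

loops=2 perimeter=28.560


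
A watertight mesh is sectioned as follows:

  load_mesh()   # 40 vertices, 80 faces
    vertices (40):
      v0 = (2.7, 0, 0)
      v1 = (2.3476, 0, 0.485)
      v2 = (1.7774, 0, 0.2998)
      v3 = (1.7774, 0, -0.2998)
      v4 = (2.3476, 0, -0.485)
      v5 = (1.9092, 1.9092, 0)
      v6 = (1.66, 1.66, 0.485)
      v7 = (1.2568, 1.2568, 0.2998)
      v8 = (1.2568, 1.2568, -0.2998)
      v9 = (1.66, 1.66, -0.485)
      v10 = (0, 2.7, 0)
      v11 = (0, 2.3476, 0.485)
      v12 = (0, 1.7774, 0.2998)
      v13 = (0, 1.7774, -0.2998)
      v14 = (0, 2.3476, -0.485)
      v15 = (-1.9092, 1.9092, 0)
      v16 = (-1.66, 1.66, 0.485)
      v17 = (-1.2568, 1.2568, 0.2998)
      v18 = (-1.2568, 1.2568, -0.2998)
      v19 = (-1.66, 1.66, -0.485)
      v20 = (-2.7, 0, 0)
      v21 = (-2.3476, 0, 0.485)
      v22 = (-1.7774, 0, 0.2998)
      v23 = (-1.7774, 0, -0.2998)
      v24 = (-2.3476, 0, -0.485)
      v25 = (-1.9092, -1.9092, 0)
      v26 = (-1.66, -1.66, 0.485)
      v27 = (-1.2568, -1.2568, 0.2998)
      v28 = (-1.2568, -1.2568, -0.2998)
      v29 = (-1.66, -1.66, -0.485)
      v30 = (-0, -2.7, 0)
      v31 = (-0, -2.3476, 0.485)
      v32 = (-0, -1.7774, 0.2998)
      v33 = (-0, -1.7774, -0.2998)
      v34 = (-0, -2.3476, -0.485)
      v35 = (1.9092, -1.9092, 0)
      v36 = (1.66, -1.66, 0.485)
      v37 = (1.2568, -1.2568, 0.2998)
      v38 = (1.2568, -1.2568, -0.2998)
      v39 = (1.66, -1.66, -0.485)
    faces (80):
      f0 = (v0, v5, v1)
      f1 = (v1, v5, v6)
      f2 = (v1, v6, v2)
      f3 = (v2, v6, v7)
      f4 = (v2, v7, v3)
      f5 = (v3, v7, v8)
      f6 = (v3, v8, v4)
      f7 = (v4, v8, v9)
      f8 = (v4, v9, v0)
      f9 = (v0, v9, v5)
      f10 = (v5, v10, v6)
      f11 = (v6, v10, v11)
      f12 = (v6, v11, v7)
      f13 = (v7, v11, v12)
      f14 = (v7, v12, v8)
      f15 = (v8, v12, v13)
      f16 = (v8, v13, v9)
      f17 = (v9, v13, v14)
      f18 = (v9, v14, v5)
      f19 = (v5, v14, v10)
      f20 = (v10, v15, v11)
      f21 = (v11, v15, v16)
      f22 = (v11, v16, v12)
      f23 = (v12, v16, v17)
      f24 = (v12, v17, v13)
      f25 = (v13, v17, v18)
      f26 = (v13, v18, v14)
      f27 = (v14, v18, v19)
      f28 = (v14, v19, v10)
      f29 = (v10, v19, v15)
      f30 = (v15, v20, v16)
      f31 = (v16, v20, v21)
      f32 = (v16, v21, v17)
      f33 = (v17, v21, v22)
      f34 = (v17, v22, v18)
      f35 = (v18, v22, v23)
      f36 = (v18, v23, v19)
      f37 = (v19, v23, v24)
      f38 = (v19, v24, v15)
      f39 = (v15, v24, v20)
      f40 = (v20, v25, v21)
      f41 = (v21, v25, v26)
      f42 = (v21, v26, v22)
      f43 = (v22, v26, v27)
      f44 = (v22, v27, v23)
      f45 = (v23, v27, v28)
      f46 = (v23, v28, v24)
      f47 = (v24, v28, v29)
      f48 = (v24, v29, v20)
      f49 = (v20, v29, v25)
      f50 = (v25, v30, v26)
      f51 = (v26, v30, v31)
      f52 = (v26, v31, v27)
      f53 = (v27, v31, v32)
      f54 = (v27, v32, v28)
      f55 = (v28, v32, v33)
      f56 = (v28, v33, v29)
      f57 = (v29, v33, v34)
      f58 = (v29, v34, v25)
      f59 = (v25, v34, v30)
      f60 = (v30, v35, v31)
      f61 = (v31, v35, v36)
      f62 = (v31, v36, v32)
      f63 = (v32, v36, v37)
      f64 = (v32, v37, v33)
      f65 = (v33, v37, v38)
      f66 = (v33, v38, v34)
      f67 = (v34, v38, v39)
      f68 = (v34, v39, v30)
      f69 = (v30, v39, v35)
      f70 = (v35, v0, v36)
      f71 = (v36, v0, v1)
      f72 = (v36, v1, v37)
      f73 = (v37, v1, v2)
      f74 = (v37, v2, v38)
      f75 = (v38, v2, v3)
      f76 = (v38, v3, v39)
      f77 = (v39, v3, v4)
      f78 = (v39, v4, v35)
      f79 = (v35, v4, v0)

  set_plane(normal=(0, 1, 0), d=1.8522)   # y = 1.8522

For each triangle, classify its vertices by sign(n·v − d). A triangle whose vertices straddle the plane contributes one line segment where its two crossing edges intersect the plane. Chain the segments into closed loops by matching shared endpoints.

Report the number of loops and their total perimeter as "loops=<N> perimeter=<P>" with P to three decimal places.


Straddling triangles (18 of 80):
  (v0,v5,v1) [-+-] → (1.93281, 1.8522, 0)–(1.92229, 1.8522, 0.0144799)  len=0.0179
  (v1,v5,v6) [-+-] → (1.92229, 1.8522, 0.0144799)–(1.8522, 1.8522, 0.110935)  len=0.1192
  (v0,v9,v5) [--+] → (1.8522, 1.8522, -0.110935)–(1.93281, 1.8522, 0)  len=0.1371
  (v5,v10,v6) [++-] → (1.35322, 1.8522, 0.395368)–(1.8522, 1.8522, 0.110935)  len=0.5744
  (v6,v10,v11) [-++] → (1.35322, 1.8522, 0.395368)–(1.19599, 1.8522, 0.485)  len=0.1810
  (v6,v11,v7) [-+-] → (1.19599, 1.8522, 0.485)–(0.570791, 1.8522, 0.400889)  len=0.6308
  (v7,v11,v12) [-+-] → (0.570791, 1.8522, 0.400889)–(0, 1.8522, 0.324095)  len=0.5759
  (v9,v13,v14) [--+] → (0, 1.8522, -0.324095)–(1.19599, 1.8522, -0.485)  len=1.2068
  (v9,v14,v5) [-++] → (1.19599, 1.8522, -0.485)–(1.8522, 1.8522, -0.110935)  len=0.7553
  (v11,v15,v16) [++-] → (-1.8522, 1.8522, 0.110935)–(-1.19599, 1.8522, 0.485)  len=0.7553
  (v11,v16,v12) [+--] → (-1.19599, 1.8522, 0.485)–(0, 1.8522, 0.324095)  len=1.2068
  (v13,v18,v14) [--+] → (-0.570791, 1.8522, -0.400889)–(0, 1.8522, -0.324095)  len=0.5759
  (v14,v18,v19) [+--] → (-0.570791, 1.8522, -0.400889)–(-1.19599, 1.8522, -0.485)  len=0.6308
  (v14,v19,v10) [+-+] → (-1.19599, 1.8522, -0.485)–(-1.35322, 1.8522, -0.395368)  len=0.1810
  (v10,v19,v15) [+-+] → (-1.35322, 1.8522, -0.395368)–(-1.8522, 1.8522, -0.110935)  len=0.5744
  (v15,v20,v16) [+--] → (-1.93281, 1.8522, 0)–(-1.8522, 1.8522, 0.110935)  len=0.1371
  (v19,v24,v15) [--+] → (-1.92229, 1.8522, -0.0144799)–(-1.8522, 1.8522, -0.110935)  len=0.1192
  (v15,v24,v20) [+--] → (-1.92229, 1.8522, -0.0144799)–(-1.93281, 1.8522, 0)  len=0.0179

Chained into 1 loop(s):
  loop 1: 18 segments, perimeter = 8.3969
Total perimeter = 8.397

loops=1 perimeter=8.397
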